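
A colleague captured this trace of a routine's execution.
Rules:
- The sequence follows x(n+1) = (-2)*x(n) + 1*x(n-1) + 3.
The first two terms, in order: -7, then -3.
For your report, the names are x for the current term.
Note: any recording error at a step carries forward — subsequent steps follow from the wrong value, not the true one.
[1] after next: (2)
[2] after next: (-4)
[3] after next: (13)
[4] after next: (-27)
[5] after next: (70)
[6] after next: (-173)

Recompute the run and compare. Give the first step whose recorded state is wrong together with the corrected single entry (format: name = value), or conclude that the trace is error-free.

step 1: x = -2*(-3) + (1)*(-7) + (3) = 2 -> checks out
step 2: x = -2*(2) + (1)*(-3) + (3) = -4 -> matches
step 3: x = -2*(-4) + (1)*(2) + (3) = 13 -> checks out
step 4: x = -2*(13) + (1)*(-4) + (3) = -27 -> exactly as logged
step 5: x = -2*(-27) + (1)*(13) + (3) = 70 -> checks out
step 6: x = -2*(70) + (1)*(-27) + (3) = -164 -> the entry is off here
The earliest wrong entry is at step 6: it should read x = -164.

step 6, x = -164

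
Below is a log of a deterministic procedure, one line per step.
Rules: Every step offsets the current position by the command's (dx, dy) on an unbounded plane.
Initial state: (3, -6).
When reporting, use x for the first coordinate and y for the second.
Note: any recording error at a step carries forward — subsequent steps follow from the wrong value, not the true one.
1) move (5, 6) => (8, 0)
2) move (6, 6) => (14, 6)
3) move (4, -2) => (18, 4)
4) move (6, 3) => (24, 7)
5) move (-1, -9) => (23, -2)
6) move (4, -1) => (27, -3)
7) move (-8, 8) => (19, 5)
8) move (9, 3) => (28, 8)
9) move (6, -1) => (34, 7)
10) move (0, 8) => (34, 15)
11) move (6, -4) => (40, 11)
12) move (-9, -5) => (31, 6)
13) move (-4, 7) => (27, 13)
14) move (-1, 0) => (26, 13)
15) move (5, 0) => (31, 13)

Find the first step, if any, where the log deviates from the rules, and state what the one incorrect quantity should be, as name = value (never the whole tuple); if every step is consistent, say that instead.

no error

Recomputing the run from the initial state:
step 1: x = 8, y = 0
step 2: x = 14, y = 6
step 3: x = 18, y = 4
step 4: x = 24, y = 7
step 5: x = 23, y = -2
step 6: x = 27, y = -3
step 7: x = 19, y = 5
step 8: x = 28, y = 8
step 9: x = 34, y = 7
step 10: x = 34, y = 15
step 11: x = 40, y = 11
step 12: x = 31, y = 6
step 13: x = 27, y = 13
step 14: x = 26, y = 13
step 15: x = 31, y = 13
This matches the log at every step.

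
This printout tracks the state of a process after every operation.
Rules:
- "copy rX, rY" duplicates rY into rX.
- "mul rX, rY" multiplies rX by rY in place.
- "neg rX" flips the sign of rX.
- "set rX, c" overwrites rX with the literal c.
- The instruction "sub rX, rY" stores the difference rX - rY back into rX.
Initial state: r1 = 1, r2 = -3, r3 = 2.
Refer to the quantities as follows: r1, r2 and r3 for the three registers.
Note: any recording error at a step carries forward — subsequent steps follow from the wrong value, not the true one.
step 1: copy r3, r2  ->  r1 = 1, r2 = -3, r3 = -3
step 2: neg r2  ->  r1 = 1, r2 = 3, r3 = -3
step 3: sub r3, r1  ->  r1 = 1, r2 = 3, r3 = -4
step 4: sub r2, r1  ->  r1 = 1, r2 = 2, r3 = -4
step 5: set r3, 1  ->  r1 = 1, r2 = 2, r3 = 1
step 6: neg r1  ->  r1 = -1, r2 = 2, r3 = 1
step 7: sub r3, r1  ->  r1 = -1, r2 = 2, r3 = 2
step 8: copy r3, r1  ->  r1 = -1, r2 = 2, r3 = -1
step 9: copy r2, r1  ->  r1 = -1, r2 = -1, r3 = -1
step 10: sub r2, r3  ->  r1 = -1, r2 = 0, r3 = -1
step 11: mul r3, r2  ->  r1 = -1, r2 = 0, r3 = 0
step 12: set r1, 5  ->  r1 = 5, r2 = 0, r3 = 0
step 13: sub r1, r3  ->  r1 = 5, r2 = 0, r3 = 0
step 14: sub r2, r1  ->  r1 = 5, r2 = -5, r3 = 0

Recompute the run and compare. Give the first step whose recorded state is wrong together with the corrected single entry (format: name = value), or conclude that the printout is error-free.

no error

1. r3 = -3 (consistent with the printout)
2. r2 = -(-3) = 3 (agrees with the printout)
3. r3 = -3 - 1 = -4 (confirmed correct)
4. r2 = 3 - 1 = 2 (matches)
5. r3 = 1 (same as recorded)
6. r1 = -(1) = -1 (exactly as logged)
7. r3 = 1 - -1 = 2 (no discrepancy)
8. r3 = -1 (matches)
9. r2 = -1 (consistent with the printout)
10. r2 = -1 - -1 = 0 (consistent with the printout)
11. r3 = -1 * 0 = 0 (in agreement)
12. r1 = 5 (exactly as logged)
13. r1 = 5 - 0 = 5 (agrees with the printout)
14. r2 = 0 - 5 = -5 (no discrepancy)
The recomputation confirms every line.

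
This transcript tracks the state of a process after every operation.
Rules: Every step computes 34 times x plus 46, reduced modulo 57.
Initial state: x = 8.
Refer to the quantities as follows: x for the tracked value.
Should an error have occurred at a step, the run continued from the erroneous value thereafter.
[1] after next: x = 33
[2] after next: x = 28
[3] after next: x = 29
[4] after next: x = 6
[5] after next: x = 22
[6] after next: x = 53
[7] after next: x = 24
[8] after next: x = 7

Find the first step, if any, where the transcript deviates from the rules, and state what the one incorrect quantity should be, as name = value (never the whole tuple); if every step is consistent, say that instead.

Recomputing the run from the initial state:
step 1: x = 33
step 2: x = 28
step 3: x = 29
step 4: x = 6
step 5: x = 22
step 6: x = 53
step 7: x = 24
step 8: x = 7
This matches the transcript at every step.

no error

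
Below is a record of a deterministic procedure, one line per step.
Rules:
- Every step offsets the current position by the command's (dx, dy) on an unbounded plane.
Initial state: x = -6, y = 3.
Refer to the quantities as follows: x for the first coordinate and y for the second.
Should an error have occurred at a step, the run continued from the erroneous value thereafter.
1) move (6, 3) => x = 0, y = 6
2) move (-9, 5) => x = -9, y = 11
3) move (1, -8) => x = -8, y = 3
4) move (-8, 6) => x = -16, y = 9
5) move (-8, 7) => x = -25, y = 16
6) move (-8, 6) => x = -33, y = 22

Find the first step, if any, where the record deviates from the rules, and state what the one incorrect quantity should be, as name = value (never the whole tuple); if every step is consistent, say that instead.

step 5, x = -24

step 1: x = -6 + (6) = 0, y = 3 + (3) = 6 -> in agreement
step 2: x = 0 + (-9) = -9, y = 6 + (5) = 11 -> matches
step 3: x = -9 + (1) = -8, y = 11 + (-8) = 3 -> verified
step 4: x = -8 + (-8) = -16, y = 3 + (6) = 9 -> checks out
step 5: x = -16 + (-8) = -24, y = 9 + (7) = 16 -> the record has a different value
Conclusion: step 5 carries the first error; the entry should be x = -24.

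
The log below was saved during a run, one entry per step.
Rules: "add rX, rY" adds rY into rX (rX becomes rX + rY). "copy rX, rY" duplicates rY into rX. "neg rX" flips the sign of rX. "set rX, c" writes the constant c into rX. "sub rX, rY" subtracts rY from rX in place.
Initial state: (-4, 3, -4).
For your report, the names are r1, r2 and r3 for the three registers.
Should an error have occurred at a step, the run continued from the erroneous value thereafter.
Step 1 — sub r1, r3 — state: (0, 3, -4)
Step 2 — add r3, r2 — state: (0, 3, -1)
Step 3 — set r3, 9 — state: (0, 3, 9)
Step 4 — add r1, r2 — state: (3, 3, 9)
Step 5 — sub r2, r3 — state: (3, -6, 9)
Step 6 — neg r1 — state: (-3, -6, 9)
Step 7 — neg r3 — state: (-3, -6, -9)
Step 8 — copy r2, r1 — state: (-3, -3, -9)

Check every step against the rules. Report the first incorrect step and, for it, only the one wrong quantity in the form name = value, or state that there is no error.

no error

step 1: r1 = -4 - -4 = 0 -> checks out
step 2: r3 = -4 + 3 = -1 -> confirmed correct
step 3: r3 = 9 -> confirmed correct
step 4: r1 = 0 + 3 = 3 -> in agreement
step 5: r2 = 3 - 9 = -6 -> confirmed correct
step 6: r1 = -(3) = -3 -> verified
step 7: r3 = -(9) = -9 -> confirmed correct
step 8: r2 = -3 -> no discrepancy
All steps check out; nothing to correct.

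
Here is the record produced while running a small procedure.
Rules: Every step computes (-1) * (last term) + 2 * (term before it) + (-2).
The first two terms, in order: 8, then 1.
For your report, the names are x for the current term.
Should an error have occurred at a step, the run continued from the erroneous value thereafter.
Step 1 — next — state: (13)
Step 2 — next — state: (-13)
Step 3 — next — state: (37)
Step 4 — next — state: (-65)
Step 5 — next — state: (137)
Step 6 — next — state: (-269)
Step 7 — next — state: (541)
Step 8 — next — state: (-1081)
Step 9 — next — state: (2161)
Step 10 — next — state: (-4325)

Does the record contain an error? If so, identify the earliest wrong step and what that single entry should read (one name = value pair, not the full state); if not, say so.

no error

Recomputing the run from the initial state:
step 1: x = 13
step 2: x = -13
step 3: x = 37
step 4: x = -65
step 5: x = 137
step 6: x = -269
step 7: x = 541
step 8: x = -1081
step 9: x = 2161
step 10: x = -4325
This matches the record at every step.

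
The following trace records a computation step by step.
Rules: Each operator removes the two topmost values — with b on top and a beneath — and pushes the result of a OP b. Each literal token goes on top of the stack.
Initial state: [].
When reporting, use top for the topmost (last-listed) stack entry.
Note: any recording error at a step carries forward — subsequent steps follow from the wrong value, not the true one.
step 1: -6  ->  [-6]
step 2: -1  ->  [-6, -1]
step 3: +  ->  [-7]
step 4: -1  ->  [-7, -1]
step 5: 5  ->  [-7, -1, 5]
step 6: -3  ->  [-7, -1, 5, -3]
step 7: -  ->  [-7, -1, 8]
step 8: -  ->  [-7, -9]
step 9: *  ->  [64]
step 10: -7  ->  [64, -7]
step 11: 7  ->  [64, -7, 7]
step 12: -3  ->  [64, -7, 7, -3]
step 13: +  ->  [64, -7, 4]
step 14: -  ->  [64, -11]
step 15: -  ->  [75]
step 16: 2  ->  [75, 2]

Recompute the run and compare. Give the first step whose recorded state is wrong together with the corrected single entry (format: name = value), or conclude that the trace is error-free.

step 9, top = 63

step 1: push -6: top = -6 -> exactly as logged
step 2: push -1: top = -1 -> confirmed correct
step 3: -6 + -1 = -7 -> agrees with the trace
step 4: push -1: top = -1 -> same as recorded
step 5: push 5: top = 5 -> in agreement
step 6: push -3: top = -3 -> consistent with the trace
step 7: 5 - -3 = 8 -> agrees with the trace
step 8: -1 - 8 = -9 -> checks out
step 9: -7 * -9 = 63 -> the recorded entry deviates here
Conclusion: step 9 carries the first error; the entry should be top = 63.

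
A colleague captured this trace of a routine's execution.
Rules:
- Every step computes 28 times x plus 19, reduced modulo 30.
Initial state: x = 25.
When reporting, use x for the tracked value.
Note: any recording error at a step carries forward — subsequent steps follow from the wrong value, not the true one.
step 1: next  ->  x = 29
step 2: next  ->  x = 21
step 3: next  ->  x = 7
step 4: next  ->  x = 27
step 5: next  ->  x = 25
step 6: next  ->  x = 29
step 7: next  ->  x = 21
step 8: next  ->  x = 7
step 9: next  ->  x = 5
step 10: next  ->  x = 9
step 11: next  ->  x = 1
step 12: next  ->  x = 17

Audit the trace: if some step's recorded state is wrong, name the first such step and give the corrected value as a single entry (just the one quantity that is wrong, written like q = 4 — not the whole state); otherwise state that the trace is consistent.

step 4, x = 5

1. x = (28*25 + 19) mod 30 = 29 (matches)
2. x = (28*29 + 19) mod 30 = 21 (agrees with the trace)
3. x = (28*21 + 19) mod 30 = 7 (same as recorded)
4. x = (28*7 + 19) mod 30 = 5 (the recorded entry deviates here)
First deviation found at step 4; the corrected entry is x = 5.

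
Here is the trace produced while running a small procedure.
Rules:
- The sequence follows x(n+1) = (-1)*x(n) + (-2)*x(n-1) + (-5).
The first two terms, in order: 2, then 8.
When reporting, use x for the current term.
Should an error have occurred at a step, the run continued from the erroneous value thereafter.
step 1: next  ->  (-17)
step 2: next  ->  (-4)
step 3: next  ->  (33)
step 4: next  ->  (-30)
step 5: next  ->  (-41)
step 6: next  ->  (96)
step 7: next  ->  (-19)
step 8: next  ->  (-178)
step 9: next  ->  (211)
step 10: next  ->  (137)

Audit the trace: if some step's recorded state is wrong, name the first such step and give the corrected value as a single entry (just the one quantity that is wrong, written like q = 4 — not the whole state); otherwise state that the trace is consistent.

Recomputing the run from the initial state:
step 1: x = -17
step 2: x = -4
step 3: x = 33
step 4: x = -30
step 5: x = -41
step 6: x = 96
step 7: x = -19
step 8: x = -178
step 9: x = 211
step 10: x = 140
The first disagreement with the trace is at step 10, where the value should be x = 140.

step 10, x = 140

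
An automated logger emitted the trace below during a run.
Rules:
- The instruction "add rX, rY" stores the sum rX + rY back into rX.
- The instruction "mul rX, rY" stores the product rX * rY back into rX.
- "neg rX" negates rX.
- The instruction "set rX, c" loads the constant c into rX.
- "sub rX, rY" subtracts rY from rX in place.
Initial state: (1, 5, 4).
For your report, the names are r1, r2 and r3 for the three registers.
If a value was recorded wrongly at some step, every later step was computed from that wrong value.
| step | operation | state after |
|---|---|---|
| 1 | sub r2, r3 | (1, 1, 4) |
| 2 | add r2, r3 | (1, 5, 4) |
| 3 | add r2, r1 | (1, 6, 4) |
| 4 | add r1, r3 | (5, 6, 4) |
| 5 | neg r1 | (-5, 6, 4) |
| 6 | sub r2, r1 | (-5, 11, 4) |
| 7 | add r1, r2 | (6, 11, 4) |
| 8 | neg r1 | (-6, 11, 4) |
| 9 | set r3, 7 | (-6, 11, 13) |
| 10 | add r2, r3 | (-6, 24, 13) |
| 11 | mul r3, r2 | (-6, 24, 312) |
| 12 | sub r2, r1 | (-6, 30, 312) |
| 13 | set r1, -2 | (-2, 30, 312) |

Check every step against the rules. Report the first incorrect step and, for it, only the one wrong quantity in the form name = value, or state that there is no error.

step 9, r3 = 7

Recomputing the run from the initial state:
step 1: r1 = 1, r2 = 1, r3 = 4
step 2: r1 = 1, r2 = 5, r3 = 4
step 3: r1 = 1, r2 = 6, r3 = 4
step 4: r1 = 5, r2 = 6, r3 = 4
step 5: r1 = -5, r2 = 6, r3 = 4
step 6: r1 = -5, r2 = 11, r3 = 4
step 7: r1 = 6, r2 = 11, r3 = 4
step 8: r1 = -6, r2 = 11, r3 = 4
step 9: r1 = -6, r2 = 11, r3 = 7
step 10: r1 = -6, r2 = 18, r3 = 7
step 11: r1 = -6, r2 = 18, r3 = 126
step 12: r1 = -6, r2 = 24, r3 = 126
step 13: r1 = -2, r2 = 24, r3 = 126
The first disagreement with the trace is at step 9, where the value should be r3 = 7.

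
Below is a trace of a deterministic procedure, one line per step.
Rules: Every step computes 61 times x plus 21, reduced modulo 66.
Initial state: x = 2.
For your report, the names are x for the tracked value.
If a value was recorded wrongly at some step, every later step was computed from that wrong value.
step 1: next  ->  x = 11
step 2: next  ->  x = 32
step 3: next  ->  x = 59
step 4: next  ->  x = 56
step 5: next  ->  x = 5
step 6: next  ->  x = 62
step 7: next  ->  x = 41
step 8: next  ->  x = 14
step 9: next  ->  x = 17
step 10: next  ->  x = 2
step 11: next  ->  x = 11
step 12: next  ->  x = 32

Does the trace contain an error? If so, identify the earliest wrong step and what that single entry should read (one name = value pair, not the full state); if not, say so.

no error

Recomputing the run from the initial state:
step 1: x = 11
step 2: x = 32
step 3: x = 59
step 4: x = 56
step 5: x = 5
step 6: x = 62
step 7: x = 41
step 8: x = 14
step 9: x = 17
step 10: x = 2
step 11: x = 11
step 12: x = 32
This matches the trace at every step.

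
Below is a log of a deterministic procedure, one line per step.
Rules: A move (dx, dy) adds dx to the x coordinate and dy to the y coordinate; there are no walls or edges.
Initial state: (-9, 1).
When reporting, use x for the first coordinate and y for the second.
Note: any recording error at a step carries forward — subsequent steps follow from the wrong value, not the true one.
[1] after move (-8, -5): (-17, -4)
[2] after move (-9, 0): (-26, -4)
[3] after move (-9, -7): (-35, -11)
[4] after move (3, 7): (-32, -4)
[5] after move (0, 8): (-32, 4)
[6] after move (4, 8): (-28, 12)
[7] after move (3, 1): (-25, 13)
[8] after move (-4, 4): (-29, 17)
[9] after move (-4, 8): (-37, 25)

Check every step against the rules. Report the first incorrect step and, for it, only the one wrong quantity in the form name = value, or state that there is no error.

step 1: x = -9 + (-8) = -17, y = 1 + (-5) = -4 -> exactly as logged
step 2: x = -17 + (-9) = -26, y = -4 + (0) = -4 -> same as recorded
step 3: x = -26 + (-9) = -35, y = -4 + (-7) = -11 -> confirmed correct
step 4: x = -35 + (3) = -32, y = -11 + (7) = -4 -> confirmed correct
step 5: x = -32 + (0) = -32, y = -4 + (8) = 4 -> matches
step 6: x = -32 + (4) = -28, y = 4 + (8) = 12 -> same as recorded
step 7: x = -28 + (3) = -25, y = 12 + (1) = 13 -> consistent with the log
step 8: x = -25 + (-4) = -29, y = 13 + (4) = 17 -> confirmed correct
step 9: x = -29 + (-4) = -33, y = 17 + (8) = 25 -> not what was recorded
The audit stops at step 9: the recorded entry is wrong and should be x = -33.

step 9, x = -33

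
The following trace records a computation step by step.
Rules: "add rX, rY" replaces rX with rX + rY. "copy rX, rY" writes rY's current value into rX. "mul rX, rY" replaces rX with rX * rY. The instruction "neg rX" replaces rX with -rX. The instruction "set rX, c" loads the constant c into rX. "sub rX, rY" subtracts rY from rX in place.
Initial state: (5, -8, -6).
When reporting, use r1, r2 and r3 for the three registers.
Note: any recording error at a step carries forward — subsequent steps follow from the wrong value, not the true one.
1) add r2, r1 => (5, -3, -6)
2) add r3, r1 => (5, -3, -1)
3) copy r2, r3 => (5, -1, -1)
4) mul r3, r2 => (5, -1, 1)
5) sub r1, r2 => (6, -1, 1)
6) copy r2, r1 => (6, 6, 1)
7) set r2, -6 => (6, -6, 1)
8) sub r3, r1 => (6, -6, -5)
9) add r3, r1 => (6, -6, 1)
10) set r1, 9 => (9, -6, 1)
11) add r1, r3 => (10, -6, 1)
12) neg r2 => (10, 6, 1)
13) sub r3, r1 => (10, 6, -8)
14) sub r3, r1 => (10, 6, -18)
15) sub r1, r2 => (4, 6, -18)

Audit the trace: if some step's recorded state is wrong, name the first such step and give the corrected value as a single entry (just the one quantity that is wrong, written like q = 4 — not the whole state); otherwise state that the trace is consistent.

step 13, r3 = -9

1. r2 = -8 + 5 = -3 (verified)
2. r3 = -6 + 5 = -1 (agrees with the trace)
3. r2 = -1 (same as recorded)
4. r3 = -1 * -1 = 1 (no discrepancy)
5. r1 = 5 - -1 = 6 (exactly as logged)
6. r2 = 6 (agrees with the trace)
7. r2 = -6 (in agreement)
8. r3 = 1 - 6 = -5 (in agreement)
9. r3 = -5 + 6 = 1 (checks out)
10. r1 = 9 (confirmed correct)
11. r1 = 9 + 1 = 10 (verified)
12. r2 = -(-6) = 6 (no discrepancy)
13. r3 = 1 - 10 = -9 (this is not what the trace shows)
First incorrect step: 13; the correct value is r3 = -9.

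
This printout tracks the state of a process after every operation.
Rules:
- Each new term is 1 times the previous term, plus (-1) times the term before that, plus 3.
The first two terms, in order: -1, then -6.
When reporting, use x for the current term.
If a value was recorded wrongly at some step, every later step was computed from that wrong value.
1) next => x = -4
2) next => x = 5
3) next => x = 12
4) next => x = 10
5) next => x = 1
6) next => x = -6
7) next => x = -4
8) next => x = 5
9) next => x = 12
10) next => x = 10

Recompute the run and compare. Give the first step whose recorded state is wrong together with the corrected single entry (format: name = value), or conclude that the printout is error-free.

1. x = 1*(-6) + (-1)*(-1) + (3) = -2 (the printout has a different value)
First deviation found at step 1; the corrected entry is x = -2.

step 1, x = -2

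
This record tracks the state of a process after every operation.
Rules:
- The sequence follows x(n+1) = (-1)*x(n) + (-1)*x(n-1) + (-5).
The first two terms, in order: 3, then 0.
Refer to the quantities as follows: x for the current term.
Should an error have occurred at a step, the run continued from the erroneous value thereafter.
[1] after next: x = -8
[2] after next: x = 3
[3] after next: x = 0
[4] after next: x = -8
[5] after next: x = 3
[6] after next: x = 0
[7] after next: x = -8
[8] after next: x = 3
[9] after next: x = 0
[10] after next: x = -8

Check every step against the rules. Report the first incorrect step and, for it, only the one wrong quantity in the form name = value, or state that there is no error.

Step 1: x = -1*(0) + (-1)*(3) + (-5) = -8 — exactly as logged.
Step 2: x = -1*(-8) + (-1)*(0) + (-5) = 3 — exactly as logged.
Step 3: x = -1*(3) + (-1)*(-8) + (-5) = 0 — verified.
Step 4: x = -1*(0) + (-1)*(3) + (-5) = -8 — confirmed correct.
Step 5: x = -1*(-8) + (-1)*(0) + (-5) = 3 — verified.
Step 6: x = -1*(3) + (-1)*(-8) + (-5) = 0 — verified.
Step 7: x = -1*(0) + (-1)*(3) + (-5) = -8 — no discrepancy.
Step 8: x = -1*(-8) + (-1)*(0) + (-5) = 3 — exactly as logged.
Step 9: x = -1*(3) + (-1)*(-8) + (-5) = 0 — consistent with the record.
Step 10: x = -1*(0) + (-1)*(3) + (-5) = -8 — confirmed correct.
Each recorded entry agrees with the recomputation.

no error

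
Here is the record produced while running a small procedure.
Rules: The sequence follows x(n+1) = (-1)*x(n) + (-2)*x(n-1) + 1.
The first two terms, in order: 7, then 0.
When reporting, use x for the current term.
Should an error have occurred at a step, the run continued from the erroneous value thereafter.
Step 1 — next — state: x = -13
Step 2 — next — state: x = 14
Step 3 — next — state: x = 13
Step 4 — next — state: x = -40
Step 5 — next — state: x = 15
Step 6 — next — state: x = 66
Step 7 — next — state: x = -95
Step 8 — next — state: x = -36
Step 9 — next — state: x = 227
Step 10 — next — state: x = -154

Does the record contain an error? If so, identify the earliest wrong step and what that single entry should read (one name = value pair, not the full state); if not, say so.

Recomputing the run from the initial state:
step 1: x = -13
step 2: x = 14
step 3: x = 13
step 4: x = -40
step 5: x = 15
step 6: x = 66
step 7: x = -95
step 8: x = -36
step 9: x = 227
step 10: x = -154
This matches the record at every step.

no error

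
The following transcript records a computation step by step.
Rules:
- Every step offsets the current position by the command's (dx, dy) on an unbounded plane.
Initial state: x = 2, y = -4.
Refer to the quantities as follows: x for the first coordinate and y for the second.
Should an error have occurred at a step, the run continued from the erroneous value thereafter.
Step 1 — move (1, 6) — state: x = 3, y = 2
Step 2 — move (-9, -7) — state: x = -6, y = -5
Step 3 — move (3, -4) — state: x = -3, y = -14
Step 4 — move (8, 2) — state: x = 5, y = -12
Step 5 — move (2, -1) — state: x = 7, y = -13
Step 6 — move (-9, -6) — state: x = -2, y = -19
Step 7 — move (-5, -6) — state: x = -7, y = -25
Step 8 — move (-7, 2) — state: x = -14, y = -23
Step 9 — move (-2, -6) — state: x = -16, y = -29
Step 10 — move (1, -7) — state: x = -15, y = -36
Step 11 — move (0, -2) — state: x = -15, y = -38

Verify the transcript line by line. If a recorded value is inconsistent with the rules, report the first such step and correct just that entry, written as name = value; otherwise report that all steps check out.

step 3, y = -9

Recomputing the run from the initial state:
step 1: x = 3, y = 2
step 2: x = -6, y = -5
step 3: x = -3, y = -9
step 4: x = 5, y = -7
step 5: x = 7, y = -8
step 6: x = -2, y = -14
step 7: x = -7, y = -20
step 8: x = -14, y = -18
step 9: x = -16, y = -24
step 10: x = -15, y = -31
step 11: x = -15, y = -33
The first disagreement with the transcript is at step 3, where the value should be y = -9.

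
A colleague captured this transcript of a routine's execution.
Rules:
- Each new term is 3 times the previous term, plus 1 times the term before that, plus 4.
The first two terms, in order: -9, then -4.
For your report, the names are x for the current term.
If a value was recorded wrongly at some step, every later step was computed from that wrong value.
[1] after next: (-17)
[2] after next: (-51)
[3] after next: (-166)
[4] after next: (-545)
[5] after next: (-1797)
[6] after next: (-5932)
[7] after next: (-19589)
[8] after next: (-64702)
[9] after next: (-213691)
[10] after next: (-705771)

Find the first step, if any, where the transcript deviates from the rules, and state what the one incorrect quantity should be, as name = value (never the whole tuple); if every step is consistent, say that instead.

step 8, x = -64695

Recomputing the run from the initial state:
step 1: x = -17
step 2: x = -51
step 3: x = -166
step 4: x = -545
step 5: x = -1797
step 6: x = -5932
step 7: x = -19589
step 8: x = -64695
step 9: x = -213670
step 10: x = -705701
The first disagreement with the transcript is at step 8, where the value should be x = -64695.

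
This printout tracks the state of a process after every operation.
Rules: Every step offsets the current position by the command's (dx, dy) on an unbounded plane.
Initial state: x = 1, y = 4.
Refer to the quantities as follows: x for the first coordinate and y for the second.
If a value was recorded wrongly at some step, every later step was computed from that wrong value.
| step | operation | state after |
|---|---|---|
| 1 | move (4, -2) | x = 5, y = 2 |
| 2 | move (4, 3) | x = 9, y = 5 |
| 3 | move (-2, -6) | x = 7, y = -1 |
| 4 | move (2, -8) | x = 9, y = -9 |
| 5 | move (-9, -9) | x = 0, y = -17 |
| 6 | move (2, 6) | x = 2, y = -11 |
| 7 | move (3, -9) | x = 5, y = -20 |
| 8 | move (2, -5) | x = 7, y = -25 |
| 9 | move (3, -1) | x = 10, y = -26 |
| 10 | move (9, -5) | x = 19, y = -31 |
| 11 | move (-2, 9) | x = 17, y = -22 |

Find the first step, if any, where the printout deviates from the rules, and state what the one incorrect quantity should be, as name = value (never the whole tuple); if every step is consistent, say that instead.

step 5, y = -18

Recomputing the run from the initial state:
step 1: x = 5, y = 2
step 2: x = 9, y = 5
step 3: x = 7, y = -1
step 4: x = 9, y = -9
step 5: x = 0, y = -18
step 6: x = 2, y = -12
step 7: x = 5, y = -21
step 8: x = 7, y = -26
step 9: x = 10, y = -27
step 10: x = 19, y = -32
step 11: x = 17, y = -23
The first disagreement with the printout is at step 5, where the value should be y = -18.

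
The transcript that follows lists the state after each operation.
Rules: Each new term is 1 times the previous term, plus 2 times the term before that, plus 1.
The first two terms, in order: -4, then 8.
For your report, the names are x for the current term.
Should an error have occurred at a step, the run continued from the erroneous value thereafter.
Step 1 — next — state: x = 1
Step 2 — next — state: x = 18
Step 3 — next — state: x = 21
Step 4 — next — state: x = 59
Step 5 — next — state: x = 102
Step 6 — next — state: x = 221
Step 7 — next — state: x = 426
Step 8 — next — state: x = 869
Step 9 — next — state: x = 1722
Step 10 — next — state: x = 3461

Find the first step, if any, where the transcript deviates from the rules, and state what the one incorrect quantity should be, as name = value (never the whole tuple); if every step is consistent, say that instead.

step 4, x = 58

1. x = 1*(8) + (2)*(-4) + (1) = 1 (in agreement)
2. x = 1*(1) + (2)*(8) + (1) = 18 (agrees with the transcript)
3. x = 1*(18) + (2)*(1) + (1) = 21 (exactly as logged)
4. x = 1*(21) + (2)*(18) + (1) = 58 (the entry is off here)
That makes step 4 the first incorrect line — x = 58 is what it should show.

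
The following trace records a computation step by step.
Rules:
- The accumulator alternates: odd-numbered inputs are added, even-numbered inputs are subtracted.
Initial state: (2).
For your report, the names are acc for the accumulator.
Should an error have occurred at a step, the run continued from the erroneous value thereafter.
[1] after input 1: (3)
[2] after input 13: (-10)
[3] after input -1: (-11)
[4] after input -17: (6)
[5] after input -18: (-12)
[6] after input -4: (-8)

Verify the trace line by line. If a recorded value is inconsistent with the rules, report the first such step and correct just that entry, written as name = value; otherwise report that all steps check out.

Recomputing the run from the initial state:
step 1: acc = 3
step 2: acc = -10
step 3: acc = -11
step 4: acc = 6
step 5: acc = -12
step 6: acc = -8
This matches the trace at every step.

no error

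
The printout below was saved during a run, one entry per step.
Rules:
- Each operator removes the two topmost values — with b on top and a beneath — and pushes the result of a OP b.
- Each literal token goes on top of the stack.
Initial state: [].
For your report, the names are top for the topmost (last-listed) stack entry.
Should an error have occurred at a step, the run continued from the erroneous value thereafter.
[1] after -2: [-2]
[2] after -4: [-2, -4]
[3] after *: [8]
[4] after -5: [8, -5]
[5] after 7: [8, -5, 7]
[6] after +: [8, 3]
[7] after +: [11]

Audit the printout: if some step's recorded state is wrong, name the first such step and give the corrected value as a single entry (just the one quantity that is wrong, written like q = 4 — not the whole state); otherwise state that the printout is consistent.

1. push -2: top = -2 (in agreement)
2. push -4: top = -4 (matches)
3. -2 * -4 = 8 (no discrepancy)
4. push -5: top = -5 (matches)
5. push 7: top = 7 (in agreement)
6. -5 + 7 = 2 (the printout has a different value)
The earliest wrong entry is at step 6: it should read top = 2.

step 6, top = 2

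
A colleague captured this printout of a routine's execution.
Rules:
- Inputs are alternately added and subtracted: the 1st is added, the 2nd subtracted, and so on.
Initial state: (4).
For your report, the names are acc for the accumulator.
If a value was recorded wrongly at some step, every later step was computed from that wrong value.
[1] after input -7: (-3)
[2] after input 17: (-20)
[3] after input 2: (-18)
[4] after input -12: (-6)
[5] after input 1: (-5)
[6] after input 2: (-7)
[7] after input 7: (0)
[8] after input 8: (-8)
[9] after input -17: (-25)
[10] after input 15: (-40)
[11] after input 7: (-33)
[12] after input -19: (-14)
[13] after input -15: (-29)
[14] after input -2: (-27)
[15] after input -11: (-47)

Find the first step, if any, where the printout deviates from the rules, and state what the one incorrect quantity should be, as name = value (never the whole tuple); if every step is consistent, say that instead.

step 15, acc = -38

Recomputing the run from the initial state:
step 1: acc = -3
step 2: acc = -20
step 3: acc = -18
step 4: acc = -6
step 5: acc = -5
step 6: acc = -7
step 7: acc = 0
step 8: acc = -8
step 9: acc = -25
step 10: acc = -40
step 11: acc = -33
step 12: acc = -14
step 13: acc = -29
step 14: acc = -27
step 15: acc = -38
The first disagreement with the printout is at step 15, where the value should be acc = -38.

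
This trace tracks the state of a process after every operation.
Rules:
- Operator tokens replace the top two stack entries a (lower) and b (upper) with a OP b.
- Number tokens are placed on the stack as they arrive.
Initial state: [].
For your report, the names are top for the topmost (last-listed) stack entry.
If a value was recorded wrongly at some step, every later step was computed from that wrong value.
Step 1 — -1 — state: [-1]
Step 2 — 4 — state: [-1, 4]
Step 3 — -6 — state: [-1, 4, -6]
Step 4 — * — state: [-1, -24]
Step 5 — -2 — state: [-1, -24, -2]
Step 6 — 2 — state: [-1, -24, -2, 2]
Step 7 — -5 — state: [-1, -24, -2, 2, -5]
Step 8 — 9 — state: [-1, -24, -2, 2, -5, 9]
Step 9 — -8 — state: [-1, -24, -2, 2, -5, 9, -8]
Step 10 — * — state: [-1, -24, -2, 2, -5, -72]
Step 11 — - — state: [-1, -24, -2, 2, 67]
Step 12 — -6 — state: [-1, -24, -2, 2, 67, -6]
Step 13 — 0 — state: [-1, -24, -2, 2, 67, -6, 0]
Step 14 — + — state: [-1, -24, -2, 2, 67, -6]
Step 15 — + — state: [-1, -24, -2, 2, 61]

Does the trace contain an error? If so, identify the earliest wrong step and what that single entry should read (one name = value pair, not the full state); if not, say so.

Recomputing the run from the initial state:
step 1: [-1]
step 2: [-1, 4]
step 3: [-1, 4, -6]
step 4: [-1, -24]
step 5: [-1, -24, -2]
step 6: [-1, -24, -2, 2]
step 7: [-1, -24, -2, 2, -5]
step 8: [-1, -24, -2, 2, -5, 9]
step 9: [-1, -24, -2, 2, -5, 9, -8]
step 10: [-1, -24, -2, 2, -5, -72]
step 11: [-1, -24, -2, 2, 67]
step 12: [-1, -24, -2, 2, 67, -6]
step 13: [-1, -24, -2, 2, 67, -6, 0]
step 14: [-1, -24, -2, 2, 67, -6]
step 15: [-1, -24, -2, 2, 61]
This matches the trace at every step.

no error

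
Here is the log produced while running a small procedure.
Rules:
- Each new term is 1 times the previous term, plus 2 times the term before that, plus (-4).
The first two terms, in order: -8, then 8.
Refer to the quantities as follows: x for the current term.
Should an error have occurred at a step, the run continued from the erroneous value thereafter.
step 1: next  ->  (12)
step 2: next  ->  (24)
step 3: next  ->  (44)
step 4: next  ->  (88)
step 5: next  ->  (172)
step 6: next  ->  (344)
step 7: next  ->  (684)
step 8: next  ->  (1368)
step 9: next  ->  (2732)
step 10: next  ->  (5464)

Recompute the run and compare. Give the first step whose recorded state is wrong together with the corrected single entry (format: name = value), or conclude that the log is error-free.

step 1, x = -12

1. x = 1*(8) + (2)*(-8) + (-4) = -12 (the log disagrees here)
The earliest wrong entry is at step 1: it should read x = -12.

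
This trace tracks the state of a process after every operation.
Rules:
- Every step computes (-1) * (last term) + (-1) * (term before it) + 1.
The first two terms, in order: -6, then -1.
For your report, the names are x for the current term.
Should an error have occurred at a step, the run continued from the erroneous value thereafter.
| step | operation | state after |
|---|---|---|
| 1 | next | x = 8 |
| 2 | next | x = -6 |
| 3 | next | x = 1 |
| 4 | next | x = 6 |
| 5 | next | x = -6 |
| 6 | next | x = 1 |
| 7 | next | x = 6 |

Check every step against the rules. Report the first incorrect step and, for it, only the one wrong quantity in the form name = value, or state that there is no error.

step 3, x = -1

1. x = -1*(-1) + (-1)*(-6) + (1) = 8 (no discrepancy)
2. x = -1*(8) + (-1)*(-1) + (1) = -6 (matches)
3. x = -1*(-6) + (-1)*(8) + (1) = -1 (the trace has a different value)
So the first discrepancy is step 3, where the right value is x = -1.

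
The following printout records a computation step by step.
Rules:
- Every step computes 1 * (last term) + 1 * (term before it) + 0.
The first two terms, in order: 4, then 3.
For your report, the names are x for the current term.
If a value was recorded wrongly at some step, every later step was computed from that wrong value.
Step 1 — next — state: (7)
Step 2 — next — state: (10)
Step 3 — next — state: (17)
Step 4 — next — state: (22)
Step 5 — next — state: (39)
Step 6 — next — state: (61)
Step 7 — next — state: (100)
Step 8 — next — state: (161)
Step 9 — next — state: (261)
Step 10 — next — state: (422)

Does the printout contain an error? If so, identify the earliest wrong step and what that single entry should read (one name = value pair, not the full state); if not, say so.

step 4, x = 27

1. x = 1*(3) + (1)*(4) + (0) = 7 (confirmed correct)
2. x = 1*(7) + (1)*(3) + (0) = 10 (confirmed correct)
3. x = 1*(10) + (1)*(7) + (0) = 17 (in agreement)
4. x = 1*(17) + (1)*(10) + (0) = 27 (the entry is off here)
The audit stops at step 4: the recorded entry is wrong and should be x = 27.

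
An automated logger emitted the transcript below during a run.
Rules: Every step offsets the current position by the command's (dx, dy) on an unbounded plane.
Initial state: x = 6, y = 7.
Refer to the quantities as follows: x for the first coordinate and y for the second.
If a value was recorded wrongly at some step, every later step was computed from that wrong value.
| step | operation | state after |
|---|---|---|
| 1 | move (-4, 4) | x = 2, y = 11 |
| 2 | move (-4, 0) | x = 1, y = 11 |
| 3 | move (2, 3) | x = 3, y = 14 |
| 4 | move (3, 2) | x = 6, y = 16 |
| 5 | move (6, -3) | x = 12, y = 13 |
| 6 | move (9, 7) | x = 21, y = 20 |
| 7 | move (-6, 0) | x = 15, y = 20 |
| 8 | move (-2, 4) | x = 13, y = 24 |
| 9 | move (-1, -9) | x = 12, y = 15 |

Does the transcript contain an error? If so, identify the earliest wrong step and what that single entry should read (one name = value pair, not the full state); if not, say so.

step 2, x = -2

Recomputing the run from the initial state:
step 1: x = 2, y = 11
step 2: x = -2, y = 11
step 3: x = 0, y = 14
step 4: x = 3, y = 16
step 5: x = 9, y = 13
step 6: x = 18, y = 20
step 7: x = 12, y = 20
step 8: x = 10, y = 24
step 9: x = 9, y = 15
The first disagreement with the transcript is at step 2, where the value should be x = -2.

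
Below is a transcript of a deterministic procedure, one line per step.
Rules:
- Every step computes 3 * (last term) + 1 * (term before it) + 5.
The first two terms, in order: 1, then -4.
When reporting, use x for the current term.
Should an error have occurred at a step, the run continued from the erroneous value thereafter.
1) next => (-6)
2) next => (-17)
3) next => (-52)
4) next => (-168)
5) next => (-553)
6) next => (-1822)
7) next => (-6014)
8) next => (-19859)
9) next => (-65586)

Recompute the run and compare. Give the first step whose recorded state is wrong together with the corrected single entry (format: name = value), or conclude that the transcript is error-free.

step 1: x = 3*(-4) + (1)*(1) + (5) = -6 -> same as recorded
step 2: x = 3*(-6) + (1)*(-4) + (5) = -17 -> no discrepancy
step 3: x = 3*(-17) + (1)*(-6) + (5) = -52 -> confirmed correct
step 4: x = 3*(-52) + (1)*(-17) + (5) = -168 -> exactly as logged
step 5: x = 3*(-168) + (1)*(-52) + (5) = -551 -> the recorded entry deviates here
Step 5 is the first one off; corrected, x = -551.

step 5, x = -551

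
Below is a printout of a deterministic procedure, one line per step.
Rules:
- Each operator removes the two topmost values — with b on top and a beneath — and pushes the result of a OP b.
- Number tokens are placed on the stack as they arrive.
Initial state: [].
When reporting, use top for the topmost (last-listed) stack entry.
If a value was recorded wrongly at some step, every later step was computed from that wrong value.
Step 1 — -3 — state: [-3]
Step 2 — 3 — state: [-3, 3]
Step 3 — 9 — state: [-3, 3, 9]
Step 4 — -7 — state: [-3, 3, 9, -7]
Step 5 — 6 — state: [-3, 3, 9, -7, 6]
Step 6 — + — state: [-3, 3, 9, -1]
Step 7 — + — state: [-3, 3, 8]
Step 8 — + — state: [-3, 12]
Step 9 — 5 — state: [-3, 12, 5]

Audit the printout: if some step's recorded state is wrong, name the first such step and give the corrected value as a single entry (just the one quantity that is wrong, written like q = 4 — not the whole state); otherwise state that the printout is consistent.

Recomputing the run from the initial state:
step 1: [-3]
step 2: [-3, 3]
step 3: [-3, 3, 9]
step 4: [-3, 3, 9, -7]
step 5: [-3, 3, 9, -7, 6]
step 6: [-3, 3, 9, -1]
step 7: [-3, 3, 8]
step 8: [-3, 11]
step 9: [-3, 11, 5]
The first disagreement with the printout is at step 8, where the value should be top = 11.

step 8, top = 11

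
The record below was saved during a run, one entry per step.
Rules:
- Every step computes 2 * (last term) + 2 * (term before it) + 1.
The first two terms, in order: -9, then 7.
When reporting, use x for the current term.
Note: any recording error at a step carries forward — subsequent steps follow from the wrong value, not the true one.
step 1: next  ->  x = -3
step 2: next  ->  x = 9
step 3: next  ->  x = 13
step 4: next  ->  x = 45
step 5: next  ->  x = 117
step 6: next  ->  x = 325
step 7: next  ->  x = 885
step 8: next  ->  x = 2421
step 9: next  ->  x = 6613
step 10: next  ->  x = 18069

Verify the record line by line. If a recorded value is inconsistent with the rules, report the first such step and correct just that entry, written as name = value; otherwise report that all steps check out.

no error

Recomputing the run from the initial state:
step 1: x = -3
step 2: x = 9
step 3: x = 13
step 4: x = 45
step 5: x = 117
step 6: x = 325
step 7: x = 885
step 8: x = 2421
step 9: x = 6613
step 10: x = 18069
This matches the record at every step.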